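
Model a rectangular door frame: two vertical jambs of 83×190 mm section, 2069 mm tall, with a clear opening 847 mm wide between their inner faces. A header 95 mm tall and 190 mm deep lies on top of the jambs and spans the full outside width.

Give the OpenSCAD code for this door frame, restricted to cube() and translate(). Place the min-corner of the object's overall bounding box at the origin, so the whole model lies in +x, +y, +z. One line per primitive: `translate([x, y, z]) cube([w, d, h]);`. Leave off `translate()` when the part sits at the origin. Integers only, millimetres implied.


cube([83, 190, 2069]);
translate([930, 0, 0]) cube([83, 190, 2069]);
translate([0, 0, 2069]) cube([1013, 190, 95]);


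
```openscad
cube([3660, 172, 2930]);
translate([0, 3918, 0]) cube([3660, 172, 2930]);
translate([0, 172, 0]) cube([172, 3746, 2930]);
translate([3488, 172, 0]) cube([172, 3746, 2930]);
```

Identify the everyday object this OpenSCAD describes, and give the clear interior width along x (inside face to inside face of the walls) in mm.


A house (or room) frame. The interior width is 3316 mm.

Four 2930 mm walls enclosing a rectangle with no floor or roof — a room or house frame. Outside width is 3660 mm and wall thickness is 172 mm, so the interior width is 3660 − 2 × 172 = 3316 mm.


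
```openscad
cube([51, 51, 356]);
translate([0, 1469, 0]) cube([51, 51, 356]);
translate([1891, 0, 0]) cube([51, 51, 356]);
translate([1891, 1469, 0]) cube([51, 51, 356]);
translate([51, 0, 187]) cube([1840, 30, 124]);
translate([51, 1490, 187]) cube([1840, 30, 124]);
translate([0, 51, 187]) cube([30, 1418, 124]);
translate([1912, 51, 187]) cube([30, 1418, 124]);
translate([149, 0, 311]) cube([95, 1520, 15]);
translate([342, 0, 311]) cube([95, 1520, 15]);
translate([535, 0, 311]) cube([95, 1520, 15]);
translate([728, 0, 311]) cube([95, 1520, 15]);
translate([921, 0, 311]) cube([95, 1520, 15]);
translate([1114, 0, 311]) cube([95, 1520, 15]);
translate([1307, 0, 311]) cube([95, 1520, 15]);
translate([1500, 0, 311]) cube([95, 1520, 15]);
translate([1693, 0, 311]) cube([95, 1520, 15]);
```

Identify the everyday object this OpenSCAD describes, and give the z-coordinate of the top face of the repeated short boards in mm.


A bed frame. The slat-top height is 326 mm.

Four posts, four rails, and a row of slats — a bed frame. Slats sit on the rails at z = 187 + 124 = 311; with slat thickness 15, the top is 326 mm.


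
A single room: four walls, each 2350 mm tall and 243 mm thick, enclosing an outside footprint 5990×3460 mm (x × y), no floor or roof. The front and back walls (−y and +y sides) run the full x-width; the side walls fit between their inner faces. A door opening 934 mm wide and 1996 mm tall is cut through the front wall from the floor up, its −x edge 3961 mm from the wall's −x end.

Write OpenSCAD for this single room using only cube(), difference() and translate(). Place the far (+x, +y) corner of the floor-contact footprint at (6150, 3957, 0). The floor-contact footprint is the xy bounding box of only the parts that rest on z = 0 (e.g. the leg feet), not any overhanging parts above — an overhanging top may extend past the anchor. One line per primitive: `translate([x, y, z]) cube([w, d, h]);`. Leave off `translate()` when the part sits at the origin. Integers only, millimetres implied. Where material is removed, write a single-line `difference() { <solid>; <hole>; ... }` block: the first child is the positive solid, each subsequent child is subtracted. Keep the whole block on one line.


difference() { translate([160, 497, 0]) cube([5990, 243, 2350]); translate([4121, 497, 0]) cube([934, 243, 1996]); }
translate([160, 3714, 0]) cube([5990, 243, 2350]);
translate([160, 740, 0]) cube([243, 2974, 2350]);
translate([5907, 740, 0]) cube([243, 2974, 2350]);


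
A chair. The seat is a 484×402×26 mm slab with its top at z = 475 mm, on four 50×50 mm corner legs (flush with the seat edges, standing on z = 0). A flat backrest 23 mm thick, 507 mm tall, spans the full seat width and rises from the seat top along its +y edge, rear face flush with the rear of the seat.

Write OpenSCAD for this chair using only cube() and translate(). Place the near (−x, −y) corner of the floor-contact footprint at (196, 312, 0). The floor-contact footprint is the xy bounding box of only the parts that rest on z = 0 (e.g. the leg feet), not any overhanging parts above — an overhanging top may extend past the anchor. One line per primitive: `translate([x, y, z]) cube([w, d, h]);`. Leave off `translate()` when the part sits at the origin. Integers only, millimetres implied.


translate([196, 312, 449]) cube([484, 402, 26]);
translate([196, 312, 0]) cube([50, 50, 449]);
translate([630, 312, 0]) cube([50, 50, 449]);
translate([196, 664, 0]) cube([50, 50, 449]);
translate([630, 664, 0]) cube([50, 50, 449]);
translate([196, 691, 475]) cube([484, 23, 507]);


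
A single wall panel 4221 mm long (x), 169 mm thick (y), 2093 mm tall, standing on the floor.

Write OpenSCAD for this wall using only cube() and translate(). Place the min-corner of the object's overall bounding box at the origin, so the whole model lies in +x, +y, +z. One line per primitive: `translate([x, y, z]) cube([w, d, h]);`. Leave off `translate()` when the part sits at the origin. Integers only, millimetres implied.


cube([4221, 169, 2093]);


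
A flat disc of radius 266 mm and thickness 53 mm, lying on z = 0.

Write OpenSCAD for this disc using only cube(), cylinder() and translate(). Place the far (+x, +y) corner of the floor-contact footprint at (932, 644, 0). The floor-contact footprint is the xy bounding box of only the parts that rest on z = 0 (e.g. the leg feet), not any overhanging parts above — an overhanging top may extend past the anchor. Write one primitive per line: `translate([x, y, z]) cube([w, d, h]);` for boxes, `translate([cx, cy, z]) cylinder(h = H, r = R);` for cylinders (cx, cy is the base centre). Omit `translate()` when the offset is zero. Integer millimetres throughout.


translate([666, 378, 0]) cylinder(h = 53, r = 266);


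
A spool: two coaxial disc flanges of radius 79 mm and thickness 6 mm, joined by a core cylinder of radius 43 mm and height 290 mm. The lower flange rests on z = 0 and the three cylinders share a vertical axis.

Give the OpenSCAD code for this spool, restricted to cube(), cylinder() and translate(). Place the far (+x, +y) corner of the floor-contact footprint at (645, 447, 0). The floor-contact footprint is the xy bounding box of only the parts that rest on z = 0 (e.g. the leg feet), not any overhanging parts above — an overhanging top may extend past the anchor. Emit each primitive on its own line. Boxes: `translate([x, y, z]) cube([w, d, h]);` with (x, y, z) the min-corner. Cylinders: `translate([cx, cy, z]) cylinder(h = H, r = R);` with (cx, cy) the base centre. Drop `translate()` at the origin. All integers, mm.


translate([566, 368, 0]) cylinder(h = 6, r = 79);
translate([566, 368, 6]) cylinder(h = 290, r = 43);
translate([566, 368, 296]) cylinder(h = 6, r = 79);


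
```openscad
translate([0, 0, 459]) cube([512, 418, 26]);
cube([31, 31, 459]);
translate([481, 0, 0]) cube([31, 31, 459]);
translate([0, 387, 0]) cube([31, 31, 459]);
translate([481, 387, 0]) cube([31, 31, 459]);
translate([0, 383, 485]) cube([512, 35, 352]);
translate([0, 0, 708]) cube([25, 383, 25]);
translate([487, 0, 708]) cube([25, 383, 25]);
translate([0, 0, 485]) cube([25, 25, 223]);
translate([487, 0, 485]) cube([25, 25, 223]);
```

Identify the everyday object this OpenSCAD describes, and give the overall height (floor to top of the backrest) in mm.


A chair. The overall height is 837 mm.

A slab on four corner posts with a tall panel at the back — a chair. The seat slab sits at z = 459 with thickness 26, and the 352 mm backrest starts at the seat top, so the overall height is 459 + 26 + 352 = 837 mm.


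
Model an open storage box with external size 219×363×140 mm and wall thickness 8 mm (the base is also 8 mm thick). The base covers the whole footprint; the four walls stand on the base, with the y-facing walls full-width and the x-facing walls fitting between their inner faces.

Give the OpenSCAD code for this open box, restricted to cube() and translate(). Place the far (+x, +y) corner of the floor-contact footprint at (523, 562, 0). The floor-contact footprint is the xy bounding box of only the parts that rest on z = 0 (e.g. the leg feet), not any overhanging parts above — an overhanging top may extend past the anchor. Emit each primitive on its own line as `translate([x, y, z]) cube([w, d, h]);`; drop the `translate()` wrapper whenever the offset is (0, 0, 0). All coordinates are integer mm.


translate([304, 199, 0]) cube([219, 363, 8]);
translate([304, 199, 8]) cube([219, 8, 132]);
translate([304, 554, 8]) cube([219, 8, 132]);
translate([304, 207, 8]) cube([8, 347, 132]);
translate([515, 207, 8]) cube([8, 347, 132]);


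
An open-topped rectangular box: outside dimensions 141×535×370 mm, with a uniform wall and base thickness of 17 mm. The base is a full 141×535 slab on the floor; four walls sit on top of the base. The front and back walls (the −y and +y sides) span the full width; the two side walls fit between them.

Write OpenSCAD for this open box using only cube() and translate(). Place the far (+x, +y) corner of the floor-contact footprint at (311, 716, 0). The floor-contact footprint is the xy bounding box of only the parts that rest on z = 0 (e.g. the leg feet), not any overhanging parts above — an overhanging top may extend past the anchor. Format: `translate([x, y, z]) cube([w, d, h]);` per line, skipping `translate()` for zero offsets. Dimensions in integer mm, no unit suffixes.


translate([170, 181, 0]) cube([141, 535, 17]);
translate([170, 181, 17]) cube([141, 17, 353]);
translate([170, 699, 17]) cube([141, 17, 353]);
translate([170, 198, 17]) cube([17, 501, 353]);
translate([294, 198, 17]) cube([17, 501, 353]);


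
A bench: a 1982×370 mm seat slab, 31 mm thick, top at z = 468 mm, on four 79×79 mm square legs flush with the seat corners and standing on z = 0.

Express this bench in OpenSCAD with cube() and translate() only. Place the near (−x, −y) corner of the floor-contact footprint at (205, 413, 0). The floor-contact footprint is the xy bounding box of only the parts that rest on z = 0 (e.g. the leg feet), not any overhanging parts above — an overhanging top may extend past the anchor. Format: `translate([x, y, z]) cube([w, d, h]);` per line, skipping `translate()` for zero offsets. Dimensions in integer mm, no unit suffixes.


translate([205, 413, 437]) cube([1982, 370, 31]);
translate([205, 413, 0]) cube([79, 79, 437]);
translate([205, 704, 0]) cube([79, 79, 437]);
translate([2108, 413, 0]) cube([79, 79, 437]);
translate([2108, 704, 0]) cube([79, 79, 437]);


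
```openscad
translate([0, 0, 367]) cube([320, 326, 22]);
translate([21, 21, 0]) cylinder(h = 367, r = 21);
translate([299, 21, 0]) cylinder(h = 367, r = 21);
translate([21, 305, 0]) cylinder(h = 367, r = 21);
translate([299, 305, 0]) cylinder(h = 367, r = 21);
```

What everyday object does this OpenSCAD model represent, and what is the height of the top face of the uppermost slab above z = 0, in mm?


A stool. The seat height is 389 mm.

A 320×326×22 slab at z = 367 on four corner cylinders — a stool. The seat top is 367 + 22 = 389 mm.


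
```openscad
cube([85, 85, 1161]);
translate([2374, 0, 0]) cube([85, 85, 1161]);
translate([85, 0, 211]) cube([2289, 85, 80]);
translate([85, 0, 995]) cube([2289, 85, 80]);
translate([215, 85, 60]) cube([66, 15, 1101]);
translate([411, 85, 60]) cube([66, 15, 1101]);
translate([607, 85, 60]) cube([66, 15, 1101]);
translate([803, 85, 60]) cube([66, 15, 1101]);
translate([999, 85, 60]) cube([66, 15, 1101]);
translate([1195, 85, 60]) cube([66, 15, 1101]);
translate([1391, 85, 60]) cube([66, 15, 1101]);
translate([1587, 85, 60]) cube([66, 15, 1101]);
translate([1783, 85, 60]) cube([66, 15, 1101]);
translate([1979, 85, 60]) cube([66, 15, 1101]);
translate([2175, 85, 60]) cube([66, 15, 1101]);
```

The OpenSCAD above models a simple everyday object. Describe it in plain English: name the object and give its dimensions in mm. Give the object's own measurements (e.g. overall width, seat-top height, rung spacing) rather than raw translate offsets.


A fence section. Two 85×85 mm posts, 1161 mm tall, stand on the floor with a clear span of 2289 mm between their inner faces. Two horizontal rails of 85×80 mm section span the gap between the posts with their undersides at z = 211 mm and z = 995 mm, flush with the posts' −y face. 11 pickets, each 66 mm wide, 15 mm thick and 1101 mm tall, are fixed to the +y face of the rails with their bottoms at z = 60 mm, spaced across the span with a 130 mm gap after the −x post and between neighbouring pickets, with 133 mm left before the +x post.


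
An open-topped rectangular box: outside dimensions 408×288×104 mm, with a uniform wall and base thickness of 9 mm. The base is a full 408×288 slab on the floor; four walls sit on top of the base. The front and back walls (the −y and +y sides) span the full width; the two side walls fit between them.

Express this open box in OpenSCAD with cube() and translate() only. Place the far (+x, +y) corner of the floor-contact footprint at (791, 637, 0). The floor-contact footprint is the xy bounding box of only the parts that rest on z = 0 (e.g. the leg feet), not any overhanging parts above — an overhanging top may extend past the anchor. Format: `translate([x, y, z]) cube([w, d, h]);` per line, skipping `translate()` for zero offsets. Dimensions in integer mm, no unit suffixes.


translate([383, 349, 0]) cube([408, 288, 9]);
translate([383, 349, 9]) cube([408, 9, 95]);
translate([383, 628, 9]) cube([408, 9, 95]);
translate([383, 358, 9]) cube([9, 270, 95]);
translate([782, 358, 9]) cube([9, 270, 95]);


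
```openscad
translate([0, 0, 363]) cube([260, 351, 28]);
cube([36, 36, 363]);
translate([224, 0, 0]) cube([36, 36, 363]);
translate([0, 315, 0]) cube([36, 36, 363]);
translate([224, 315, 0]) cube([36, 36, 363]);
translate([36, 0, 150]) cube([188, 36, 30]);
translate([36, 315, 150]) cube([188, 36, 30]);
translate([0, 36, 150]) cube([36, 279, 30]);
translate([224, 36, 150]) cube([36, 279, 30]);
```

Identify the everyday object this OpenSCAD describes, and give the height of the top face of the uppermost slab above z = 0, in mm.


A stool. The seat height is 391 mm.

A 260×351×28 slab at z = 363 on four corner posts — a stool. The seat top is 363 + 28 = 391 mm.


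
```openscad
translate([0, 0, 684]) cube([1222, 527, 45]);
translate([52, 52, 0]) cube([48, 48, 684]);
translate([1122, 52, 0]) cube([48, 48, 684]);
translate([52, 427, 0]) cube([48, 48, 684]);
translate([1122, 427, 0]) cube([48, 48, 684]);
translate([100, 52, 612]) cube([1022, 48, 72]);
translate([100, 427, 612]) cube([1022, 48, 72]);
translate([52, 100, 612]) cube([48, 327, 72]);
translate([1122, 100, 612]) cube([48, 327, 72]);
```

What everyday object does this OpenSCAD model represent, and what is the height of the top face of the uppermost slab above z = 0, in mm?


A table. The table height is 729 mm.

A 1222×527×45 slab sits at z = 684 on four 48 mm square posts — a table. The top surface is at 684 + 45 = 729 mm.


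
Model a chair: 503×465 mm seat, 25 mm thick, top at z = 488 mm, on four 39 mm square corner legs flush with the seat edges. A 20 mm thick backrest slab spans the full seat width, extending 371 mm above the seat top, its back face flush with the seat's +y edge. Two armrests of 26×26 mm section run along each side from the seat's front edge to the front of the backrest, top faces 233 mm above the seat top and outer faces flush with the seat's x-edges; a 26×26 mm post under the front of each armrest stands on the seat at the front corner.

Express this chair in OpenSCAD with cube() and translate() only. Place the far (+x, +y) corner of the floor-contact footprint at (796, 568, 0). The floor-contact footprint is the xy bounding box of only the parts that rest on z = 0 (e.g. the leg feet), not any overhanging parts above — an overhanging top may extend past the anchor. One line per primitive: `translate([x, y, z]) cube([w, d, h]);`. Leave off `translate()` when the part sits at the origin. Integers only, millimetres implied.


translate([293, 103, 463]) cube([503, 465, 25]);
translate([293, 103, 0]) cube([39, 39, 463]);
translate([757, 103, 0]) cube([39, 39, 463]);
translate([293, 529, 0]) cube([39, 39, 463]);
translate([757, 529, 0]) cube([39, 39, 463]);
translate([293, 548, 488]) cube([503, 20, 371]);
translate([293, 103, 695]) cube([26, 445, 26]);
translate([770, 103, 695]) cube([26, 445, 26]);
translate([293, 103, 488]) cube([26, 26, 207]);
translate([770, 103, 488]) cube([26, 26, 207]);


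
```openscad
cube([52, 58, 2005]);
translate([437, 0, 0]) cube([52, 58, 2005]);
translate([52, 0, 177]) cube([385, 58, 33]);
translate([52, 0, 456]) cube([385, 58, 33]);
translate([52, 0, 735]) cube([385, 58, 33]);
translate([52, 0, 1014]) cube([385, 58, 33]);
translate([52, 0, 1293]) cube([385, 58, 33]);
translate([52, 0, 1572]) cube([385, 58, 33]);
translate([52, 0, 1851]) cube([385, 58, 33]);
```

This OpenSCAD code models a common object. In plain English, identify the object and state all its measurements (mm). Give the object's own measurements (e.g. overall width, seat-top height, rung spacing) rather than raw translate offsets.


A straight ladder. Two 52×58 mm vertical rails, 2005 mm tall, stand 489 mm apart (outside-to-outside) with their front faces coplanar on the −y side. 7 rungs, each 58 mm deep and 33 mm tall, span between the inner faces of the rails, front faces flush with the rails. The lowest rung's underside is at z = 177 mm and rungs are spaced 279 mm apart (underside to underside).


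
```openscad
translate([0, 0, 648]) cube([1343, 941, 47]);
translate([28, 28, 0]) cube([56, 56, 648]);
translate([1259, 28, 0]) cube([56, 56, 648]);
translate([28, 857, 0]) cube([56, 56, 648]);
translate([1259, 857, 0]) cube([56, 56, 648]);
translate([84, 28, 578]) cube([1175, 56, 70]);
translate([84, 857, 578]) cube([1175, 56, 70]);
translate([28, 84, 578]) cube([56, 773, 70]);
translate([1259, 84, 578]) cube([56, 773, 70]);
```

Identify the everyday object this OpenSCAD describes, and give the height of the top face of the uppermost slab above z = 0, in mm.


A table. The table height is 695 mm.

A 1343×941×47 slab sits at z = 648 on four 56 mm square posts — a table. The top surface is at 648 + 47 = 695 mm.


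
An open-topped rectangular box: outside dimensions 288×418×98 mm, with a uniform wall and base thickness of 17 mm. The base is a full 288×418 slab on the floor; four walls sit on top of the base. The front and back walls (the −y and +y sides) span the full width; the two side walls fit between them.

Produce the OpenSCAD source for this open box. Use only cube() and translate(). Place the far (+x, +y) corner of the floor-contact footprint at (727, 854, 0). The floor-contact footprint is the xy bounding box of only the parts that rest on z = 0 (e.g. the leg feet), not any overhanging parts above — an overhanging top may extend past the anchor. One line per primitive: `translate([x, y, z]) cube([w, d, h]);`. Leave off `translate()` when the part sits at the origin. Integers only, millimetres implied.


translate([439, 436, 0]) cube([288, 418, 17]);
translate([439, 436, 17]) cube([288, 17, 81]);
translate([439, 837, 17]) cube([288, 17, 81]);
translate([439, 453, 17]) cube([17, 384, 81]);
translate([710, 453, 17]) cube([17, 384, 81]);


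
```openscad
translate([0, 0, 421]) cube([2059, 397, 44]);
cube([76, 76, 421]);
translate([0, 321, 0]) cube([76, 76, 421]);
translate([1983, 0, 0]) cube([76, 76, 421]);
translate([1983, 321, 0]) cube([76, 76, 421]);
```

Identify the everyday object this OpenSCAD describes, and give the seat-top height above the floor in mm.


A bench. The seat-top height is 465 mm.

A long slab on four corner posts — a bench. The slab sits at z = 421 with thickness 44, so the top is 421 + 44 = 465 mm.


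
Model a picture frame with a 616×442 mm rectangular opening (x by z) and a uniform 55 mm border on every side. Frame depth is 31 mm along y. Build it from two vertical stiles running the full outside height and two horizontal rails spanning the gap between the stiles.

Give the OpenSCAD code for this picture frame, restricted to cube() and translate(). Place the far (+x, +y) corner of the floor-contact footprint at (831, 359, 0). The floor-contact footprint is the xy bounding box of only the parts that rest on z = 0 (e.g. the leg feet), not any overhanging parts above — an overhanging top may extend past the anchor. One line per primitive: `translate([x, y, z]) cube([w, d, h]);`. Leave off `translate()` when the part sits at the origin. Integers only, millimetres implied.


translate([105, 328, 0]) cube([55, 31, 552]);
translate([776, 328, 0]) cube([55, 31, 552]);
translate([160, 328, 0]) cube([616, 31, 55]);
translate([160, 328, 497]) cube([616, 31, 55]);


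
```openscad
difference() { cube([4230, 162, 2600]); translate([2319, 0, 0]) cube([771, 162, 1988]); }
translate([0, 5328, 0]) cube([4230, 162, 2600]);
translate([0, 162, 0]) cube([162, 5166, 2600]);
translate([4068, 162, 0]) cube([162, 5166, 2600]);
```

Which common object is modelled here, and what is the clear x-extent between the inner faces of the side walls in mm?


A single room. The interior width is 3906 mm.

Four walls enclosing a rectangle with a door in the front wall — a room. Outside width 4230 minus two 162 mm walls gives 3906 mm.


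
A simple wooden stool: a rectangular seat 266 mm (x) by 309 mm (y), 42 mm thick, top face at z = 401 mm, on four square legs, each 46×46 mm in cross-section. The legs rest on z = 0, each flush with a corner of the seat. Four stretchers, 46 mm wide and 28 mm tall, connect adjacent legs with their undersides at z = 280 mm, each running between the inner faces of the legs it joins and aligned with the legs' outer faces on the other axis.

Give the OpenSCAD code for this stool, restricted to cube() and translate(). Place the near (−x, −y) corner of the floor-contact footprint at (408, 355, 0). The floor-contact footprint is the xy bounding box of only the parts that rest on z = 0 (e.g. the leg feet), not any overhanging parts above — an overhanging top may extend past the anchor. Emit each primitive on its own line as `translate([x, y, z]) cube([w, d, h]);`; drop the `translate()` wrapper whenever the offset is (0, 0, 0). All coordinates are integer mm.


translate([408, 355, 359]) cube([266, 309, 42]);
translate([408, 355, 0]) cube([46, 46, 359]);
translate([628, 355, 0]) cube([46, 46, 359]);
translate([408, 618, 0]) cube([46, 46, 359]);
translate([628, 618, 0]) cube([46, 46, 359]);
translate([454, 355, 280]) cube([174, 46, 28]);
translate([454, 618, 280]) cube([174, 46, 28]);
translate([408, 401, 280]) cube([46, 217, 28]);
translate([628, 401, 280]) cube([46, 217, 28]);


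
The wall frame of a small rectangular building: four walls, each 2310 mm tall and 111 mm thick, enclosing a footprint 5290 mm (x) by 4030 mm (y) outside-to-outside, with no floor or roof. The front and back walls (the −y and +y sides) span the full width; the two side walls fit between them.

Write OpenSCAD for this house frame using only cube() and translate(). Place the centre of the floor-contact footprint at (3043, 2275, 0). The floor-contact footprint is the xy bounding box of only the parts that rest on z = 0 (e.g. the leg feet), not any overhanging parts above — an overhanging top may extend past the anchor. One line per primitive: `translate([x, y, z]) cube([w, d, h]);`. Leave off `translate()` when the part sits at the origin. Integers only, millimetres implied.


translate([398, 260, 0]) cube([5290, 111, 2310]);
translate([398, 4179, 0]) cube([5290, 111, 2310]);
translate([398, 371, 0]) cube([111, 3808, 2310]);
translate([5577, 371, 0]) cube([111, 3808, 2310]);


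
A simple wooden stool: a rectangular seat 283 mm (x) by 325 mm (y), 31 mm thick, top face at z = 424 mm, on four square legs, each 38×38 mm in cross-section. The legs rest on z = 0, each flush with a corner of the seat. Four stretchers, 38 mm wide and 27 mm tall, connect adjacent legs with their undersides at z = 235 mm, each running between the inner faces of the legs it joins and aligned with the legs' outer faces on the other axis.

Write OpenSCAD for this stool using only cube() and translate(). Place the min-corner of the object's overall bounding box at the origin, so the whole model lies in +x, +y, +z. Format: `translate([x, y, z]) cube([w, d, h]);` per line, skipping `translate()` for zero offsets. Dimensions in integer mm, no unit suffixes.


translate([0, 0, 393]) cube([283, 325, 31]);
cube([38, 38, 393]);
translate([245, 0, 0]) cube([38, 38, 393]);
translate([0, 287, 0]) cube([38, 38, 393]);
translate([245, 287, 0]) cube([38, 38, 393]);
translate([38, 0, 235]) cube([207, 38, 27]);
translate([38, 287, 235]) cube([207, 38, 27]);
translate([0, 38, 235]) cube([38, 249, 27]);
translate([245, 38, 235]) cube([38, 249, 27]);


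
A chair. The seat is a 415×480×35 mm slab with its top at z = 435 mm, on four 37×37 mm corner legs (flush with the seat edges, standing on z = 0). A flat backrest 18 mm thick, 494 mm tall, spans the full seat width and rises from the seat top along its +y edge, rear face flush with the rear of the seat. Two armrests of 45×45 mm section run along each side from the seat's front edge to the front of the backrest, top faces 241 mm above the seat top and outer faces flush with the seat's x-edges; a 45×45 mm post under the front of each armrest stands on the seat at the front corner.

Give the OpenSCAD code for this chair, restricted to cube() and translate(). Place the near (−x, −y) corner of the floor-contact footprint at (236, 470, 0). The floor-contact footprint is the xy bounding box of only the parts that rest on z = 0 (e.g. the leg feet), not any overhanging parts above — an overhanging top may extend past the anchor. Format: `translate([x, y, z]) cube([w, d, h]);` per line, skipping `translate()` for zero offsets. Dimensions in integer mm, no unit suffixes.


translate([236, 470, 400]) cube([415, 480, 35]);
translate([236, 470, 0]) cube([37, 37, 400]);
translate([614, 470, 0]) cube([37, 37, 400]);
translate([236, 913, 0]) cube([37, 37, 400]);
translate([614, 913, 0]) cube([37, 37, 400]);
translate([236, 932, 435]) cube([415, 18, 494]);
translate([236, 470, 631]) cube([45, 462, 45]);
translate([606, 470, 631]) cube([45, 462, 45]);
translate([236, 470, 435]) cube([45, 45, 196]);
translate([606, 470, 435]) cube([45, 45, 196]);


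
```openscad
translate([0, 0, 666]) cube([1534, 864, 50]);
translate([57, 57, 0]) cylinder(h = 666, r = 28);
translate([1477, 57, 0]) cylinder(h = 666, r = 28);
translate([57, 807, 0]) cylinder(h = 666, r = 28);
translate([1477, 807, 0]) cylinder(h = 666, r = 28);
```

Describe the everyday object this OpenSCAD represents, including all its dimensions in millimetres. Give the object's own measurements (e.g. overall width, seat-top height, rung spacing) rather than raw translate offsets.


A table: top 1534 mm (x) × 864 mm (y), 50 mm thick, upper face at z = 716 mm, on four round legs of 56 mm diameter, each leg's bounding box inset 29 mm from the nearest pair of top edges from z = 0 to the bottom of the top.


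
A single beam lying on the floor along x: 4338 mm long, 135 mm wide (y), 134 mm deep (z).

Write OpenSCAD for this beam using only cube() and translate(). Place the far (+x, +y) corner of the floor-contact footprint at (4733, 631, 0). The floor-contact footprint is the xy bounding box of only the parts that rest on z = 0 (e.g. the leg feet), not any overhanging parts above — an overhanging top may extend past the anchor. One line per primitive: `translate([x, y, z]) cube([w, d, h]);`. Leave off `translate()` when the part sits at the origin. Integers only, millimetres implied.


translate([395, 496, 0]) cube([4338, 135, 134]);


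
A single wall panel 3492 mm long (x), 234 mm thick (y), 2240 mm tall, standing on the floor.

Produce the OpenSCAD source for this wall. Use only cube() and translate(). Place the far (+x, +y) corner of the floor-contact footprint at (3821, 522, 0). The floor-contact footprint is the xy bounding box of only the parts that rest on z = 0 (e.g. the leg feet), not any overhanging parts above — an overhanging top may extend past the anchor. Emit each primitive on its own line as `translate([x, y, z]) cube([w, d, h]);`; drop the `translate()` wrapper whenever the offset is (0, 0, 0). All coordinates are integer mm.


translate([329, 288, 0]) cube([3492, 234, 2240]);


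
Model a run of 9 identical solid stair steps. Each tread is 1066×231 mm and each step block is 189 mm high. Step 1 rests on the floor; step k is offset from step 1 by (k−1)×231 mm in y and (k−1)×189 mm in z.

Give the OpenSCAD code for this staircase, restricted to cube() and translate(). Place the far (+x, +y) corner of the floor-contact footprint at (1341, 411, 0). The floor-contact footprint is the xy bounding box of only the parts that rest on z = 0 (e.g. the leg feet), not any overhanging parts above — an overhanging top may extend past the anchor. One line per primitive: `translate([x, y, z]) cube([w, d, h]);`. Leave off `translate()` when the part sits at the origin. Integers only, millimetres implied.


translate([275, 180, 0]) cube([1066, 231, 189]);
translate([275, 411, 189]) cube([1066, 231, 189]);
translate([275, 642, 378]) cube([1066, 231, 189]);
translate([275, 873, 567]) cube([1066, 231, 189]);
translate([275, 1104, 756]) cube([1066, 231, 189]);
translate([275, 1335, 945]) cube([1066, 231, 189]);
translate([275, 1566, 1134]) cube([1066, 231, 189]);
translate([275, 1797, 1323]) cube([1066, 231, 189]);
translate([275, 2028, 1512]) cube([1066, 231, 189]);


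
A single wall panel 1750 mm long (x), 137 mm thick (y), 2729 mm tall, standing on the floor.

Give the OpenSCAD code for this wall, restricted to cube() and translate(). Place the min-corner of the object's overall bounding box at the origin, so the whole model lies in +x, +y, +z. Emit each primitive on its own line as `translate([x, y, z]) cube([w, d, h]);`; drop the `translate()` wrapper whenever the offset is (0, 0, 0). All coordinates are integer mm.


cube([1750, 137, 2729]);


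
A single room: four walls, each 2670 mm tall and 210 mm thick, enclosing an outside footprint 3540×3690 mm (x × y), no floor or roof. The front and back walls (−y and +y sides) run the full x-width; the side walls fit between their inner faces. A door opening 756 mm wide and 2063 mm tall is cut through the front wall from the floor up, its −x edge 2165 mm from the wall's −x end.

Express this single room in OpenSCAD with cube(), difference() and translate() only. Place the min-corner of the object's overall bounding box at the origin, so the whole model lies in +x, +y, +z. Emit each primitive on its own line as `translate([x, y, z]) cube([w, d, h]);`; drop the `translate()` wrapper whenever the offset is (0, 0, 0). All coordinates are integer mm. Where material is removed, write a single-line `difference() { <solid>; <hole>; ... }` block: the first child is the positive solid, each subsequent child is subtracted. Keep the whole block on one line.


difference() { cube([3540, 210, 2670]); translate([2165, 0, 0]) cube([756, 210, 2063]); }
translate([0, 3480, 0]) cube([3540, 210, 2670]);
translate([0, 210, 0]) cube([210, 3270, 2670]);
translate([3330, 210, 0]) cube([210, 3270, 2670]);


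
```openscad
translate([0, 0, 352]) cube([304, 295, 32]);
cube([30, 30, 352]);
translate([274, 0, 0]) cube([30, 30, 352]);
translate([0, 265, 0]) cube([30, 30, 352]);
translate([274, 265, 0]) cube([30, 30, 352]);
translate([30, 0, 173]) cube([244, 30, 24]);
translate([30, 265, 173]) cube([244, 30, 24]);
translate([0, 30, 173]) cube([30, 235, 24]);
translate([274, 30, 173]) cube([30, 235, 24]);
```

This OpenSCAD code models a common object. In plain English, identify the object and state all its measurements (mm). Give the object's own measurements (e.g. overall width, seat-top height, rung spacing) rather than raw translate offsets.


A simple wooden stool: a rectangular seat 304 mm (x) by 295 mm (y), 32 mm thick, top face at z = 384 mm, on four square legs, each 30×30 mm in cross-section. The legs rest on z = 0, each flush with a corner of the seat. Four stretchers, 30 mm wide and 24 mm tall, connect adjacent legs with their undersides at z = 173 mm, each running between the inner faces of the legs it joins and aligned with the legs' outer faces on the other axis.


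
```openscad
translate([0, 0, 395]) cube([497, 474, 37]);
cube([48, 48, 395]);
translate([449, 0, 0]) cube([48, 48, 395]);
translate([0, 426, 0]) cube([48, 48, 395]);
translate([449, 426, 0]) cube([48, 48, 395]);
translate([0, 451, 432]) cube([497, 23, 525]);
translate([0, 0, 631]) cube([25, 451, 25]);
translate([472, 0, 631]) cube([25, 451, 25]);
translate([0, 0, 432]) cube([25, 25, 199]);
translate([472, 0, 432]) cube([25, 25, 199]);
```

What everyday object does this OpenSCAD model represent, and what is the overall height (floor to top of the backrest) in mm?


A chair. The overall height is 957 mm.

A slab on four corner posts with a tall panel at the back — a chair. The seat slab sits at z = 395 with thickness 37, and the 525 mm backrest starts at the seat top, so the overall height is 395 + 37 + 525 = 957 mm.


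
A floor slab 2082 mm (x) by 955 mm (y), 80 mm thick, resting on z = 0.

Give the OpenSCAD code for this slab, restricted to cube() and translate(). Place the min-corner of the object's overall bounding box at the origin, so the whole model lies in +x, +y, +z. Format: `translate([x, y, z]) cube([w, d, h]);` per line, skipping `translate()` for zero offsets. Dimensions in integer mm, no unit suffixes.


cube([2082, 955, 80]);


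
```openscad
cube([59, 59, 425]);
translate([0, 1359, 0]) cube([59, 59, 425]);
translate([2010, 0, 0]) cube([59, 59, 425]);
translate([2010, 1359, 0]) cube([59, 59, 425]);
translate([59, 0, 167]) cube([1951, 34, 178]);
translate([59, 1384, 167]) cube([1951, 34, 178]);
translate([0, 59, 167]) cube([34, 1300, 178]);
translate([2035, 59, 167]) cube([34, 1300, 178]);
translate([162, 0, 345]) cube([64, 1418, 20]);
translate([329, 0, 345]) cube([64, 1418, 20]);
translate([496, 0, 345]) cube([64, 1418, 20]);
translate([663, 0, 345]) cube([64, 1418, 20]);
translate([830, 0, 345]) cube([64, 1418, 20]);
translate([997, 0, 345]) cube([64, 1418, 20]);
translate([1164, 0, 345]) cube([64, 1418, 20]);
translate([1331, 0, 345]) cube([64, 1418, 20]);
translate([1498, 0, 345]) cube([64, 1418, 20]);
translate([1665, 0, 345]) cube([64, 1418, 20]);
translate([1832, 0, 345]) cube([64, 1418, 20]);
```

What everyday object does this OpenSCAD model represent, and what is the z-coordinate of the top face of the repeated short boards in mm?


A bed frame. The slat-top height is 365 mm.

Four posts, four rails, and a row of slats — a bed frame. Slats sit on the rails at z = 167 + 178 = 345; with slat thickness 20, the top is 365 mm.


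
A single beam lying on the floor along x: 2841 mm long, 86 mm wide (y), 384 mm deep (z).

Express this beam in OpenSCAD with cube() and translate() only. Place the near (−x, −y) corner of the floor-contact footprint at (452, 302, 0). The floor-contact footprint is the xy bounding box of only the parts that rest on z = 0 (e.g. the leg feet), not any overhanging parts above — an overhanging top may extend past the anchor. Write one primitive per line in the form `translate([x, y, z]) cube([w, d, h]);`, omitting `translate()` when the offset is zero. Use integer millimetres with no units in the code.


translate([452, 302, 0]) cube([2841, 86, 384]);


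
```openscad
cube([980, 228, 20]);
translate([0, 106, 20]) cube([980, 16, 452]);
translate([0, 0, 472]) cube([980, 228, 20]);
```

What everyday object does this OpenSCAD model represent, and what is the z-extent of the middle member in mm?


An I-beam. The web height is 452 mm.

Two wide flanges with a thin centred web — an I-beam. Overall 492 mm minus two 20 mm flanges gives a web of 492 − 2·20 = 452 mm.


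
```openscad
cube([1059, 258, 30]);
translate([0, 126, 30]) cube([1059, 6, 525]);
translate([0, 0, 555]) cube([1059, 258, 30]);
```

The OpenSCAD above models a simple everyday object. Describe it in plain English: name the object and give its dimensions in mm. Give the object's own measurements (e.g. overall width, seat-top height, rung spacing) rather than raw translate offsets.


An I-beam lying along x, 1059 mm long. Overall section height 585 mm. Two flanges 258 mm wide (y) and 30 mm thick, one on the floor and one at the top; a web 6 mm thick runs between them, centred on the flange width.


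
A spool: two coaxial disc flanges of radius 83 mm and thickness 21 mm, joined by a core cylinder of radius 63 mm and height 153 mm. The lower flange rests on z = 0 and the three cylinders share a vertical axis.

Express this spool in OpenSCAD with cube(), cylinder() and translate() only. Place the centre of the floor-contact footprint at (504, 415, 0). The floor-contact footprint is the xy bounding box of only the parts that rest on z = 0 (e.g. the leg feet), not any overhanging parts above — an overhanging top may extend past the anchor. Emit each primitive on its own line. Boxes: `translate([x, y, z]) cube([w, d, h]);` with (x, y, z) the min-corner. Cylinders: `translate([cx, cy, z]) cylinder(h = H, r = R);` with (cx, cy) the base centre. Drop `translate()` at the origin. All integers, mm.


translate([504, 415, 0]) cylinder(h = 21, r = 83);
translate([504, 415, 21]) cylinder(h = 153, r = 63);
translate([504, 415, 174]) cylinder(h = 21, r = 83);


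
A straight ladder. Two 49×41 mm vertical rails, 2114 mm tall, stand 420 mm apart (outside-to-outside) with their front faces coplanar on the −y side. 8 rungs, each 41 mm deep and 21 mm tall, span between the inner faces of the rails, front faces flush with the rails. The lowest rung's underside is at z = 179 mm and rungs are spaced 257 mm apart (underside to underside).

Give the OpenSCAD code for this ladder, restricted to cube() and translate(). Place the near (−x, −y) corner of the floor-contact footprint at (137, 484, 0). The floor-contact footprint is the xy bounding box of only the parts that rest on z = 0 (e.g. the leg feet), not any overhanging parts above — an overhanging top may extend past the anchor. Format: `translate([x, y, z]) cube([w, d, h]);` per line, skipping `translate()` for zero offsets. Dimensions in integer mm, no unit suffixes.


translate([137, 484, 0]) cube([49, 41, 2114]);
translate([508, 484, 0]) cube([49, 41, 2114]);
translate([186, 484, 179]) cube([322, 41, 21]);
translate([186, 484, 436]) cube([322, 41, 21]);
translate([186, 484, 693]) cube([322, 41, 21]);
translate([186, 484, 950]) cube([322, 41, 21]);
translate([186, 484, 1207]) cube([322, 41, 21]);
translate([186, 484, 1464]) cube([322, 41, 21]);
translate([186, 484, 1721]) cube([322, 41, 21]);
translate([186, 484, 1978]) cube([322, 41, 21]);


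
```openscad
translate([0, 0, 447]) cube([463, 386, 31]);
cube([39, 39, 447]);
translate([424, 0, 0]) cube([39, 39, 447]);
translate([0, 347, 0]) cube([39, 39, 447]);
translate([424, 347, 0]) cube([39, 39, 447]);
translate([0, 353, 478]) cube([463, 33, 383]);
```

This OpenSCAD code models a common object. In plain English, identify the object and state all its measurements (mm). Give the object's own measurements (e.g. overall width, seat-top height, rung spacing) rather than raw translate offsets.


A chair. The seat is a 463×386×31 mm slab with its top at z = 478 mm, on four 39×39 mm corner legs (flush with the seat edges, standing on z = 0). A flat backrest 33 mm thick, 383 mm tall, spans the full seat width and rises from the seat top along its +y edge, rear face flush with the rear of the seat.


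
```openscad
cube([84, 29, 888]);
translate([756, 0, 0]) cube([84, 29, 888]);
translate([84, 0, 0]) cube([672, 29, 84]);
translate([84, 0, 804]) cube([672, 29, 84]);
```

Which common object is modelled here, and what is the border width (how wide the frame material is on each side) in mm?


A picture frame. The border width is 84 mm.

Four thin pieces enclosing a rectangular opening — a picture frame. The two full-height stiles are 888 mm tall; the top rail sits at z = 804 and is 84 mm tall, so the border above the opening is 888 − 804 = 84 mm, matching the stile x-width.
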